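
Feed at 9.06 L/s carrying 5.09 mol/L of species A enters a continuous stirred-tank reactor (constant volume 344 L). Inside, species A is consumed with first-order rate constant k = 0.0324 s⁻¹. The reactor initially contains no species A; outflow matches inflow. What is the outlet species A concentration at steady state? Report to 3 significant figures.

2.28 mol/L

Species balance: V dC/dt = Q C_in − Q C − k V C.
Steady state (dC/dt = 0): C_ss = Q C_in/(Q + kV) = C_in/(1 + kV/Q).
C_ss = 9.06·5.09/(9.06 + 0.0324·344) = 46.115/20.206 = 2.2823 mol/L.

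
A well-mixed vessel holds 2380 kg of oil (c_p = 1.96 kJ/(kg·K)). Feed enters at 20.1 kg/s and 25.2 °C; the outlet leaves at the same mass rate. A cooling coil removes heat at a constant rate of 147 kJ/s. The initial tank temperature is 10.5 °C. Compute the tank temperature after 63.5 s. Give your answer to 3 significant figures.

15.1 °C

Heat balance on the well-mixed liquid: M c_p dT/dt = ṁ c_p (T_in − T) − 147.
Rearrange: dT/dt = (T_ss − T)/τ with τ = M/ṁ = 118.41 s and T_ss = T_in − Q̇/(ṁ c_p) = 21.469 °C.
Integrating: T(t) = T_ss + (T₀ − T_ss) e^(−t/τ).
T(63.5) = 21.469 + (-10.969)·e^(−63.5/118.41) = 21.469 + (-10.969)·0.58492 = 15.053 °C.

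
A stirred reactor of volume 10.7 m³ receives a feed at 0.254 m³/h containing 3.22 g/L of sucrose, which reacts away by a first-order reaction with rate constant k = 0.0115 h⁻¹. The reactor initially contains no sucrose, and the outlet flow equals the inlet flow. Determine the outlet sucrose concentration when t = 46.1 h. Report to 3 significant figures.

Accumulation = in − out − consumed: V dC/dt = Q C_in − Q C − k V C.
This is linear with rate a = Q/V + k = 0.035238 h⁻¹.
C_ss = Q C_in/(Q + kV) = 2.1692 g/L; C(t) = C_ss + (C₀ − C_ss) e^(−a t).
C(46.1) = 2.1692 + (-2.1692)·e^(−0.035238·46.1) = 2.1692 + (-2.1692)·0.19701 = 1.7418 g/L.

1.74 g/L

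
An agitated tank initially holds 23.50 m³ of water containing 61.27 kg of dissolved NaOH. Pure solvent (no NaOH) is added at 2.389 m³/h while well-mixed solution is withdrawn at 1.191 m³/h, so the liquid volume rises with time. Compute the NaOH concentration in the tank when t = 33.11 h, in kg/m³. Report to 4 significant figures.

0.3630 kg/m³

Let m(t) be the amount of NaOH. Volume: V(t) = V₀ + (Q_in − Q_out) t = 23.50 + 1.19800 t; V(33.11) = 63.1658 m³.
No NaOH enters, so dm/dt = −Q_out · (m/V).
Separate: dm/m = −Q_out dt/V(t) ⇒ ln(m/m₀) = −(Q_out/(Q_in−Q_out)) ln(V/V₀).
m = m₀ (V₀/V)^(Q_out/(Q_in−Q_out)) = 61.27 × (23.50/63.1658)^(0.994157) = 22.9268 kg.
C = m/V = 22.9268/63.1658 = 0.362962 kg/m³.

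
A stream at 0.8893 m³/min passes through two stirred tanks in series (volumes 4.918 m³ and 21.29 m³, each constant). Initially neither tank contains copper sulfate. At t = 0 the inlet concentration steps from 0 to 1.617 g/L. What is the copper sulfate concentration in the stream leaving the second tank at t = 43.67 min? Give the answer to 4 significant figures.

Each tank obeys Vᵢ dCᵢ/dt = Q(Cᵢ₋₁ − Cᵢ), so τᵢ = Vᵢ/Q.
τ₁ = 4.918/0.8893 = 5.53019 min; τ₂ = 21.29/0.8893 = 23.9402 min.
Solving the cascade with C₁(0)=C₂(0)=0 gives C₂(t) = C_in[1 − (τ₁ e^(−t/τ₁) − τ₂ e^(−t/τ₂))/(τ₁ − τ₂)].
At t = 43.67: e^(−t/τ₁) = 0.000371987, e^(−t/τ₂) = 0.161358.
C₂ = 1.617·[1 − (5.53019·0.000371987 − 23.9402·0.161358)/(-18.4100)] = 1.617·0.790283 = 1.27789 g/L.

1.278 g/L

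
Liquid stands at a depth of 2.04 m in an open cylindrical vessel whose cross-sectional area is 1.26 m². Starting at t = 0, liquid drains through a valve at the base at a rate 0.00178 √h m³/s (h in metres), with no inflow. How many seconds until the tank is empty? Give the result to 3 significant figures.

2020 s

With no inflow, A dh/dt = −0.00178 √h.
This is separable: 2 d(√h)/dt = −0.00178/A, so √h = √h₀ − (0.00178/(2A)) t.
Set h = 0: 2√h₀ = (0.00178/A) t_empty ⇒ t_empty = 2A√h₀/0.00178.
t_empty = 2·1.26·√2.04/0.00178 = 2.5200·1.4283/0.00178 = 2022.1 s.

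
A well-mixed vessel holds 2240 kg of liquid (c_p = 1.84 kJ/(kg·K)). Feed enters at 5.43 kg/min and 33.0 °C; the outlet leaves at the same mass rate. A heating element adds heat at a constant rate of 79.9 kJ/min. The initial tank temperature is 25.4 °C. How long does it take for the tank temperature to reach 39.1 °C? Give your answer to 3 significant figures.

869 min

M c_p dT/dt = ṁ c_p (T_in − T) + Q̇.
τ = M/ṁ = 412.52 min; T_ss = T_in + Q̇/(ṁ c_p) = 40.997 °C.
T(t) = T_ss + (T₀ − T_ss) e^(−t/τ). Set T = 39.1:
e^(−t/τ) = (39.1 − 40.997)/(25.4 − 40.997) = 0.12163
t = −412.52 · ln(0.12163) = 869.10 min.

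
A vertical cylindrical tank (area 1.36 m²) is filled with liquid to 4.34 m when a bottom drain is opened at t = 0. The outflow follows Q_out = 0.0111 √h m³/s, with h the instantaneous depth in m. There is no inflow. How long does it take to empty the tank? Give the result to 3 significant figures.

With no inflow, A dh/dt = −0.0111 √h.
This is separable: 2 d(√h)/dt = −0.0111/A, so √h = √h₀ − (0.0111/(2A)) t.
Set h = 0: 2√h₀ = (0.0111/A) t_empty ⇒ t_empty = 2A√h₀/0.0111.
t_empty = 2·1.36·√4.34/0.0111 = 2.7200·2.0833/0.0111 = 510.49 s.

510 s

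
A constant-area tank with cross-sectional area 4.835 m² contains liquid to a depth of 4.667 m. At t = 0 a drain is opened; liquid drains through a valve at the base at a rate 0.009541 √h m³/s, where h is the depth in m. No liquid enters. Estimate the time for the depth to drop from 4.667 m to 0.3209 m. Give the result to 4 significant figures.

1615 s

A dh/dt = −Q_out = −0.009541 √h.
Separate and integrate: 2(√h − √h₀) = −(0.009541/A) t.
t = 2A(√h₀ − √h)/0.009541 = 2·4.835·(√4.667 − √0.3209)/0.009541
  = 9.67000 × (2.16032 − 0.566480) / 0.009541 = 1615.39 s.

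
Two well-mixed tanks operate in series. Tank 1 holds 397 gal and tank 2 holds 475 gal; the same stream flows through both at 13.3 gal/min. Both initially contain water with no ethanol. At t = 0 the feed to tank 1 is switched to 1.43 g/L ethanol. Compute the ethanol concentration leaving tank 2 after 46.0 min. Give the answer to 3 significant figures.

0.587 g/L

Species balance on tank i: dCᵢ/dt = (Cᵢ₋₁ − Cᵢ)/τᵢ with τᵢ = Vᵢ/Q.
τ₁ = 397/13.3 = 29.850 min; τ₂ = 475/13.3 = 35.714 min.
Solving the cascade with C₁(0)=C₂(0)=0 gives C₂(t) = C_in[1 − (τ₁ e^(−t/τ₁) − τ₂ e^(−t/τ₂))/(τ₁ − τ₂)].
At t = 46.0: e^(−t/τ₁) = 0.21415, e^(−t/τ₂) = 0.27582.
C₂ = 1.43·[1 − (29.850·0.21415 − 35.714·0.27582)/(-5.8647)] = 1.43·0.41031 = 0.58674 g/L.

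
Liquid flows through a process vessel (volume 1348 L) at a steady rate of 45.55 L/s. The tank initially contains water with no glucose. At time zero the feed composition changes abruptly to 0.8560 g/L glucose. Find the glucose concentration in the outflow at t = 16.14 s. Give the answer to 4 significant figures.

Mass balance on the solute (V constant): V dC/dt = Q(C_in − C).
Rewrite as dC/dt + C/τ = C_in/τ, τ = V/Q = 29.5939 s.
Integrating: C(t) = C_in + (C₀ − C_in) e^(−t/τ).
C(16.14) = 0.8560 + (0 − 0.8560)·e^(−16.14/29.5939) = 0.8560 + (-0.856000)·0.579619 = 0.359846 g/L.

0.3598 g/L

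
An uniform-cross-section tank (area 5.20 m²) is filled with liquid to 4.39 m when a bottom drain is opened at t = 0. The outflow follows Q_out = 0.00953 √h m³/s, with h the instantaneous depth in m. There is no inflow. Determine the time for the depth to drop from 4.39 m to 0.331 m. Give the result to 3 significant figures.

A dh/dt = −Q_out = −0.00953 √h.
This is separable: 2 d(√h)/dt = −0.00953/A, so √h = √h₀ − (0.00953/(2A)) t.
t = 2A(√h₀ − √h)/0.00953 = 2·5.20·(√4.39 − √0.331)/0.00953
  = 10.400 × (2.0952 − 0.57533) / 0.00953 = 1658.7 s.

1660 s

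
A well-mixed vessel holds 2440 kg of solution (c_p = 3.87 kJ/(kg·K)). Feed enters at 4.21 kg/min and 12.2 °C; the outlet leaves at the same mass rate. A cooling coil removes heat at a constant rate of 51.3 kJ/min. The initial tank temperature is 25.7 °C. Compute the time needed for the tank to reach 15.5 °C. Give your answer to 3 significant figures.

M c_p dT/dt = ṁ c_p (T_in − T) − Q̇.
τ = M/ṁ = 579.57 min; T_ss = T_in − Q̇/(ṁ c_p) = 9.0514 °C.
T(t) = T_ss + (T₀ − T_ss) e^(−t/τ). Set T = 15.5:
e^(−t/τ) = (15.5 − 9.0514)/(25.7 − 9.0514) = 0.38734
t = −579.57 · ln(0.38734) = 549.70 min.

550 min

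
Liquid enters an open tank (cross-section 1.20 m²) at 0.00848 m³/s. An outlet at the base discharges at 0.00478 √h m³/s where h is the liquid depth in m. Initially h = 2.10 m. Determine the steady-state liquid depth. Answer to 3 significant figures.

3.15 m

A dh/dt = Q_in − 0.00478 √h. Steady state requires inflow = outflow:
Q_in = 0.00478 √h_ss ⇒ √h_ss = 0.00848/0.00478 = 1.7741.
h_ss = 1.7741² = 3.1473 m. (Since h₀ = 2.10 m < h_ss, the level will rise toward this value.)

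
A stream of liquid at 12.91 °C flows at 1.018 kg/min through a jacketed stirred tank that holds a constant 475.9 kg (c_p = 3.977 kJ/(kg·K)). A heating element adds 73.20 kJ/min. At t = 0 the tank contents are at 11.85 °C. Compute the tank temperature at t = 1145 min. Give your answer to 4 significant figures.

M c_p dT/dt = ṁ c_p (T_in − T) + Q̇.
τ = M/ṁ = 467.485 min; T_ss = T_in + Q̇/(ṁ c_p) = 12.91 + 73.20/(1.018·3.977) = 30.9904 °C.
Integrating: T(t) = T_ss + (T₀ − T_ss) e^(−t/τ).
T(1145) = 30.9904 + (-19.1404)·e^(−1145/467.485) = 30.9904 + (-19.1404)·0.0863562 = 29.3375 °C.

29.34 °C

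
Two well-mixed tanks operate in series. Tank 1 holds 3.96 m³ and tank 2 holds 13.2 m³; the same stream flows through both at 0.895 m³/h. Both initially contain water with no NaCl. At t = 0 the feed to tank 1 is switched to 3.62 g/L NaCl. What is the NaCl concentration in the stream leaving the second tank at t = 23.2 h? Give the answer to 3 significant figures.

2.56 g/L

Species balance on tank i: dCᵢ/dt = (Cᵢ₋₁ − Cᵢ)/τᵢ with τᵢ = Vᵢ/Q.
τ₁ = 3.96/0.895 = 4.4246 h; τ₂ = 13.2/0.895 = 14.749 h.
Solving the cascade with C₁(0)=C₂(0)=0 gives C₂(t) = C_in[1 − (τ₁ e^(−t/τ₁) − τ₂ e^(−t/τ₂))/(τ₁ − τ₂)].
At t = 23.2: e^(−t/τ₁) = 0.0052821, e^(−t/τ₂) = 0.20742.
C₂ = 3.62·[1 − (4.4246·0.0052821 − 14.749·0.20742)/(-10.324)] = 3.62·0.70596 = 2.5556 g/L.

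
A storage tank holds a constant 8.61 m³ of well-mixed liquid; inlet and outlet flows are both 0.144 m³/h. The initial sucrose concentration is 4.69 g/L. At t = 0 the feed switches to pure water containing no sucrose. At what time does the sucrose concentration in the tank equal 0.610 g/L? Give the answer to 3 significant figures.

Species balance on the tank: V dC/dt = Q(C_in − C), so τ = V/Q = 59.792 h.
C(t) = C_in + (C₀ − C_in) e^(−t/τ). Set C = 0.610 and solve for t:
e^(−t/τ) = (C − C_in)/(C₀ − C_in) = (0.610 − 0)/(4.69 − 0) = 0.13006
t = −τ ln(…) = 59.792 × 2.0397 = 121.96 h.

122 h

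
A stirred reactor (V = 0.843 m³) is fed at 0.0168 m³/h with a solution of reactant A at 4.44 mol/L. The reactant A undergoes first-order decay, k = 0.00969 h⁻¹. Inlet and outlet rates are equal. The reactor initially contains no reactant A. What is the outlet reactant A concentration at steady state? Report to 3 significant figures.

Accumulation = in − out − consumed: V dC/dt = Q C_in − Q C − k V C.
Steady state (dC/dt = 0): C_ss = Q C_in/(Q + kV) = C_in/(1 + kV/Q).
C_ss = 0.0168·4.44/(0.0168 + 0.00969·0.843) = 0.074592/0.024969 = 2.9874 mol/L.

2.99 mol/L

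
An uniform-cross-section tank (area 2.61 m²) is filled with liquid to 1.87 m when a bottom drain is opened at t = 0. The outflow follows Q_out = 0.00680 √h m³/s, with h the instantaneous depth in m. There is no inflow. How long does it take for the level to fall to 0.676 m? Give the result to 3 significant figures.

419 s

Mass balance (ρ constant): A dh/dt = −0.00680 √h.
This is separable: 2 d(√h)/dt = −0.00680/A, so √h = √h₀ − (0.00680/(2A)) t.
t = 2A(√h₀ − √h)/0.00680 = 2·2.61·(√1.87 − √0.676)/0.00680
  = 5.2200 × (1.3675 − 0.82219) / 0.00680 = 418.59 s.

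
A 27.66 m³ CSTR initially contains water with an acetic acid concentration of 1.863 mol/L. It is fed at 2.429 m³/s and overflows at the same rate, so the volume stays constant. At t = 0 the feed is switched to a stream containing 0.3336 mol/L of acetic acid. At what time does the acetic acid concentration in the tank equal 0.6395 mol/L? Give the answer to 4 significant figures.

18.33 s

Species balance: V dC/dt = Q(C_in − C) ⇒ τ = V/Q = 11.3874 s.
C(t) = C_in + (C₀ − C_in) e^(−t/τ). Set C = 0.6395 and solve for t:
e^(−t/τ) = (C − C_in)/(C₀ − C_in) = (0.6395 − 0.3336)/(1.863 − 0.3336) = 0.200013
t = −τ ln(…) = 11.3874 × 1.60937 = 18.3266 s.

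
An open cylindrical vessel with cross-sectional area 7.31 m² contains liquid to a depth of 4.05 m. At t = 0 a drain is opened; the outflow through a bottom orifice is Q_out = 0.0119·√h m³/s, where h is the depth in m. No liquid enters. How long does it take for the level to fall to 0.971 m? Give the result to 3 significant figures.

With no inflow, A dh/dt = −0.0119 √h.
This is separable: 2 d(√h)/dt = −0.0119/A, so √h = √h₀ − (0.0119/(2A)) t.
t = 2A(√h₀ − √h)/0.0119 = 2·7.31·(√4.05 − √0.971)/0.0119
  = 14.620 × (2.0125 − 0.98539) / 0.0119 = 1261.8 s.

1260 s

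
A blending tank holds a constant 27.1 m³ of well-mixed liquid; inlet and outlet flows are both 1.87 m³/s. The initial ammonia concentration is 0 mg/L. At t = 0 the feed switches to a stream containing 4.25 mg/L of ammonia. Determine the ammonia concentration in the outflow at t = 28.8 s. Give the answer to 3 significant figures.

Mass balance on the solute (V constant): V dC/dt = Q(C_in − C).
Rewrite as dC/dt + C/τ = C_in/τ, τ = V/Q = 14.492 s.
Integrating: C(t) = C_in + (C₀ − C_in) e^(−t/τ).
C(28.8) = 4.25 + (0 − 4.25)·e^(−28.8/14.492) = 4.25 + (-4.2500)·0.13706 = 3.6675 mg/L.

3.67 mg/L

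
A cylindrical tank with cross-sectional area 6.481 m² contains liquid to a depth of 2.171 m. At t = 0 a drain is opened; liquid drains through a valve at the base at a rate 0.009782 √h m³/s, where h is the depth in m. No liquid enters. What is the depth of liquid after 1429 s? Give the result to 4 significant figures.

0.1560 m

Accumulation of liquid (constant cross-section A): A dh/dt = −0.009782 √h.
This is separable: 2 d(√h)/dt = −0.009782/A, so √h = √h₀ − (0.009782/(2A)) t.
√h = √2.171 − 0.009782·1429/(2·6.481) = 1.47343 − 1.07842 = 0.395012.
h = 0.395012² = 0.156034 m.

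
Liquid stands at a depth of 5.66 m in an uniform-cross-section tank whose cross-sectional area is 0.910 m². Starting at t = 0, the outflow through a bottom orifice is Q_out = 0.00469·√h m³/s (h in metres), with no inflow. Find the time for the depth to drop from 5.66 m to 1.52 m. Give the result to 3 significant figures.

Unsteady balance on liquid volume: A dh/dt = −0.00469 √h.
Separate and integrate: 2(√h − √h₀) = −(0.00469/A) t.
t = 2A(√h₀ − √h)/0.00469 = 2·0.910·(√5.66 − √1.52)/0.00469
  = 1.8200 × (2.3791 − 1.2329) / 0.00469 = 444.79 s.

445 s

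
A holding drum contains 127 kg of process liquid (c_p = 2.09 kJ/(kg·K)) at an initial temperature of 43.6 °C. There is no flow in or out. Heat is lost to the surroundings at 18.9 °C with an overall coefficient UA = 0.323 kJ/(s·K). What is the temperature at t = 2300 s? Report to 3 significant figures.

M c_p dT/dt = −UA(T − T_amb).
dT/dt = (T_ss − T)/τ with T_ss = T_amb = 18.900 °C, τ = M c_p/UA = 127·2.09/0.323 = 821.76 s.
This is linear first-order; T(t) = T_ss + (T₀ − T_ss) e^(−t/τ).
T(2300) = 18.900 + (24.700)·0.060880 = 20.404 °C.

20.4 °C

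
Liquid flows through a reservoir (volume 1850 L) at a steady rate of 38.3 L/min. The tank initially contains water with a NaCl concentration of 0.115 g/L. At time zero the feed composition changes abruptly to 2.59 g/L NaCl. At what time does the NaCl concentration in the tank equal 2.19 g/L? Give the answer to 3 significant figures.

88.0 min

Accumulation = in − out for the solute gives V dC/dt = Q(C_in − C), so τ = V/Q = 48.303 min.
C(t) = C_in + (C₀ − C_in) e^(−t/τ). Set C = 2.19 and solve for t:
e^(−t/τ) = (C − C_in)/(C₀ − C_in) = (2.19 − 2.59)/(0.115 − 2.59) = 0.16162
t = −τ ln(…) = 48.303 × 1.8225 = 88.033 min.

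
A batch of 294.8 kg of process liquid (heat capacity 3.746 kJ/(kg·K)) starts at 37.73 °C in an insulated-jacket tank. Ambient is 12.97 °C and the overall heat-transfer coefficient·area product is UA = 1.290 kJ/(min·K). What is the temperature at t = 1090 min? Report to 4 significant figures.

First-law balance (no shaft work): M c_p dT/dt = −UA(T − T_amb).
dT/dt = (T_ss − T)/τ with T_ss = T_amb = 12.9700 °C, τ = M c_p/UA = 294.8·3.746/1.290 = 856.063 min.
This is linear first-order; T(t) = T_ss + (T₀ − T_ss) e^(−t/τ).
T(1090) = 12.9700 + (24.7600)·0.279914 = 19.9007 °C.

19.90 °C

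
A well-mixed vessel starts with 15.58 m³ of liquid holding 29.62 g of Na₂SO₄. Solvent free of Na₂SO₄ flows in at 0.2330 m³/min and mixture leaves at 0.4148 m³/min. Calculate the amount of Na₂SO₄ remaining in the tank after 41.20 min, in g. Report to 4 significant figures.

6.640 g

Let m(t) be the amount of Na₂SO₄. Volume: V(t) = V₀ + (Q_in − Q_out) t = 15.58 − 0.181800 t; V(41.20) = 8.08984 m³.
Solute balance: dm/dt = 0 − Q_out C = −Q_out m/V(t).
Separate: dm/m = −Q_out dt/V(t) ⇒ ln(m/m₀) = −(Q_out/(Q_in−Q_out)) ln(V/V₀).
m = m₀ (V₀/V)^(Q_out/(Q_in−Q_out)) = 29.62 × (15.58/8.08984)^(-2.28163) = 6.64004 g.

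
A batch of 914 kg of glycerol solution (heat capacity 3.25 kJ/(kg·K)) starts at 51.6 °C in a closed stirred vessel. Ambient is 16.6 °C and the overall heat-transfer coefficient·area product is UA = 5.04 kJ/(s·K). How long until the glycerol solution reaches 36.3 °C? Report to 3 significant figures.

M c_p dT/dt = −UA(T − T_amb).
τ = M c_p/UA = 589.38 s; T_ss = T_amb = 16.600 °C.
T(t) = T_ss + (T₀ − T_ss)e^(−t/τ); set T = 36.3:
t = −τ ln[(T − T_ss)/(T₀ − T_ss)] = −589.38 · ln(0.56286) = 338.74 s.

339 s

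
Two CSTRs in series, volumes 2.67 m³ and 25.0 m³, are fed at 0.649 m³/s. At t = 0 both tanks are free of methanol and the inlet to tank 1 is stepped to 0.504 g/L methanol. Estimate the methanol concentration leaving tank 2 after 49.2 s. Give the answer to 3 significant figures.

Species balance on tank i: dCᵢ/dt = (Cᵢ₋₁ − Cᵢ)/τᵢ with τᵢ = Vᵢ/Q.
τ₁ = 2.67/0.649 = 4.1140 s; τ₂ = 25.0/0.649 = 38.521 s.
Tank 1: C₁ = C_in(1 − e^(−t/τ₁)). Tank 2 (τ₁ ≠ τ₂): C₂ = C_in[1 − (τ₁ e^(−t/τ₁) − τ₂ e^(−t/τ₂))/(τ₁ − τ₂)].
At t = 49.2: e^(−t/τ₁) = 6.4007e-06, e^(−t/τ₂) = 0.27881.
C₂ = 0.504·[1 − (4.1140·6.4007e-06 − 38.521·0.27881)/(-34.407)] = 0.504·0.68786 = 0.34668 g/L.

0.347 g/L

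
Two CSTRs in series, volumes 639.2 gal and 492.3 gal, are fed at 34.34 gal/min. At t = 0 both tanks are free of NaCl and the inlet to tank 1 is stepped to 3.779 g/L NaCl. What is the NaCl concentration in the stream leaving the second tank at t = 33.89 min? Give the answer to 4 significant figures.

2.308 g/L

Time constants: τᵢ = Vᵢ/Q for each well-mixed tank.
τ₁ = 639.2/34.34 = 18.6139 min; τ₂ = 492.3/34.34 = 14.3361 min.
Tank 1: C₁ = C_in(1 − e^(−t/τ₁)). Tank 2 (τ₁ ≠ τ₂): C₂ = C_in[1 − (τ₁ e^(−t/τ₁) − τ₂ e^(−t/τ₂))/(τ₁ − τ₂)].
At t = 33.89: e^(−t/τ₁) = 0.161915, e^(−t/τ₂) = 0.0940461.
C₂ = 3.779·[1 − (18.6139·0.161915 − 14.3361·0.0940461)/(4.27781)] = 3.779·0.610640 = 2.30761 g/L.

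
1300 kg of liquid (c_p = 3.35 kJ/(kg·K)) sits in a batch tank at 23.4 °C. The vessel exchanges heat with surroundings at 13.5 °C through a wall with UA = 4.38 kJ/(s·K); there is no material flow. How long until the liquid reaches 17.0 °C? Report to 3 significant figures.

1030 s

Lumped-capacitance energy balance: M c_p dT/dt = UA(T_amb − T).
τ = M c_p/UA = 994.29 s; T_ss = T_amb = 13.500 °C.
T(t) = T_ss + (T₀ − T_ss)e^(−t/τ); set T = 17.0:
t = −τ ln[(T − T_ss)/(T₀ − T_ss)] = −994.29 · ln(0.35354) = 1033.8 s.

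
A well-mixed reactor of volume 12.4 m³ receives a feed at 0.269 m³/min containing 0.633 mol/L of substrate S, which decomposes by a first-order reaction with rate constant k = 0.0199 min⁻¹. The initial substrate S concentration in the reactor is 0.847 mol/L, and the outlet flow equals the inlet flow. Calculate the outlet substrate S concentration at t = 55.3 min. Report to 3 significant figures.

0.382 mol/L

Species balance: V dC/dt = Q C_in − Q C − k V C.
This is linear with rate a = Q/V + k = 0.041594 min⁻¹.
C_ss = Q C_in/(Q + kV) = 0.33015 mol/L; C(t) = C_ss + (C₀ − C_ss) e^(−a t).
C(55.3) = 0.33015 + (0.51685)·e^(−0.041594·55.3) = 0.33015 + (0.51685)·0.10025 = 0.38196 mol/L.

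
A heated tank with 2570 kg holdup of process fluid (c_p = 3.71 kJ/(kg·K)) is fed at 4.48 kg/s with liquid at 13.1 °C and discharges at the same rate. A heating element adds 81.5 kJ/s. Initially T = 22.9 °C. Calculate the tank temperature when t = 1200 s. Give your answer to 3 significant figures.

18.6 °C

M c_p dT/dt = ṁ c_p (T_in − T) + Q̇.
Rearrange: dT/dt = (T_ss − T)/τ with τ = M/ṁ = 573.66 s and T_ss = T_in + Q̇/(ṁ c_p) = 18.003 °C.
Solution: T(t) = T_ss + (T₀ − T_ss) e^(−t/τ).
T(1200) = 18.003 + (4.8965)·e^(−1200/573.66) = 18.003 + (4.8965)·0.12346 = 18.608 °C.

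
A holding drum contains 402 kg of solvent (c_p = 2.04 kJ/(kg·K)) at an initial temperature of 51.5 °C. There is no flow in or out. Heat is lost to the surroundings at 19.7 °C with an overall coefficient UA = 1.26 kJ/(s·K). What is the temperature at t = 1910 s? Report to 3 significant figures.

Unsteady energy balance on the tank contents: M c_p dT/dt = −UA(T − T_amb).
dT/dt = (T_ss − T)/τ with T_ss = T_amb = 19.700 °C, τ = M c_p/UA = 402·2.04/1.26 = 650.86 s.
Solution: T(t) = T_ss + (T₀ − T_ss) e^(−t/τ).
T(1910) = 19.700 + (31.800)·0.053152 = 21.390 °C.

21.4 °C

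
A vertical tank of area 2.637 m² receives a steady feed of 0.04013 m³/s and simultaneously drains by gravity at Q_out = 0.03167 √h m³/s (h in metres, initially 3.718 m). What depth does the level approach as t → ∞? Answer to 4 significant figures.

Volume balance on the tank: A dh/dt = Q_in − 0.03167 √h. At steady state dh/dt = 0:
Q_in = 0.03167 √h_ss ⇒ √h_ss = 0.04013/0.03167 = 1.26713.
h_ss = 1.26713² = 1.60562 m. (Since h₀ = 3.718 m > h_ss, the level will fall toward this value.)

1.606 m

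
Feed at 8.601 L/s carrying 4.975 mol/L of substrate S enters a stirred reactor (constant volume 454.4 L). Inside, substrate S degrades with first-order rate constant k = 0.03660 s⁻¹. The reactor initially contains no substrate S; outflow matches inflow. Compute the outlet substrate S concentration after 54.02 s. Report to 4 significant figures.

1.611 mol/L

V dC/dt = Q(C_in − C) − k V C.
This is linear with rate a = Q/V + k = 0.0555283 s⁻¹.
C_ss = Q C_in/(Q + kV) = 1.69586 mol/L; C(t) = C_ss + (C₀ − C_ss) e^(−a t).
C(54.02) = 1.69586 + (-1.69586)·e^(−0.0555283·54.02) = 1.69586 + (-1.69586)·0.0498052 = 1.61140 mol/L.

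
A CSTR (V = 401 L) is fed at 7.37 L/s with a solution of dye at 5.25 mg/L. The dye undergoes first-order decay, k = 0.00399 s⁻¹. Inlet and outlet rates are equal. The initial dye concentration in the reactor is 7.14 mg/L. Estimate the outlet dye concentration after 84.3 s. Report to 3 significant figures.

4.74 mg/L

Species balance: V dC/dt = Q C_in − Q C − k V C.
This is linear with rate a = Q/V + k = 0.022369 s⁻¹.
C_ss = Q C_in/(Q + kV) = 4.3135 mg/L; C(t) = C_ss + (C₀ − C_ss) e^(−a t).
C(84.3) = 4.3135 + (2.8265)·e^(−0.022369·84.3) = 4.3135 + (2.8265)·0.15172 = 4.7424 mg/L.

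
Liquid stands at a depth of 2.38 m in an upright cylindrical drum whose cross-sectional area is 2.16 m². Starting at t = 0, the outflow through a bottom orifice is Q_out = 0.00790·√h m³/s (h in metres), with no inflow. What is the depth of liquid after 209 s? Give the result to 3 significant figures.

1.35 m

A dh/dt = −Q_out = −0.00790 √h.
Separate and integrate: 2(√h − √h₀) = −(0.00790/A) t.
√h = √2.38 − 0.00790·209/(2·2.16) = 1.5427 − 0.38220 = 1.1605.
h = 1.1605² = 1.3468 m.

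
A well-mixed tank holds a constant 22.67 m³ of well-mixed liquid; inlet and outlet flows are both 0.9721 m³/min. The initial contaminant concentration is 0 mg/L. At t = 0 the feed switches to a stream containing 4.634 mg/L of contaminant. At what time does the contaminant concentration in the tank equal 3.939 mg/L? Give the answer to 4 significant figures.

44.25 min

Species balance: V dC/dt = Q(C_in − C) ⇒ τ = V/Q = 23.3206 min.
C(t) = C_in + (C₀ − C_in) e^(−t/τ). Set C = 3.939 and solve for t:
e^(−t/τ) = (C − C_in)/(C₀ − C_in) = (3.939 − 4.634)/(0 − 4.634) = 0.149978
t = −τ ln(…) = 23.3206 × 1.89726 = 44.2454 min.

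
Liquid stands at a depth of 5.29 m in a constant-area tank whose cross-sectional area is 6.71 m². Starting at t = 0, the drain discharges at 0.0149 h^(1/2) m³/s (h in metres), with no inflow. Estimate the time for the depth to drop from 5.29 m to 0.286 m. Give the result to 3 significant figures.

1590 s

With no inflow, A dh/dt = −0.0149 √h.
∫ h^(−1/2) dh = −(0.0149/A) ∫ dt, giving 2√h = 2√h₀ − (0.0149/A) t.
t = 2A(√h₀ − √h)/0.0149 = 2·6.71·(√5.29 − √0.286)/0.0149
  = 13.420 × (2.3000 − 0.53479) / 0.0149 = 1589.9 s.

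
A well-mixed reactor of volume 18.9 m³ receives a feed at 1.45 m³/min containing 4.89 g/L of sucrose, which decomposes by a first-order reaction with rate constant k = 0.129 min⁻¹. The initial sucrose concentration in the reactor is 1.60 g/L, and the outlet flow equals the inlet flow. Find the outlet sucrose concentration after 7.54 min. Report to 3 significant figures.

1.78 g/L

V dC/dt = Q(C_in − C) − k V C.
dC/dt = (Q/V) C_in − (Q/V + k) C; effective rate a = Q/V + k = 0.076720 + 0.129 = 0.20572 min⁻¹.
C_ss = Q C_in/(Q + kV) = 1.8236 g/L; C(t) = C_ss + (C₀ − C_ss) e^(−a t).
C(7.54) = 1.8236 + (-0.22364)·e^(−0.20572·7.54) = 1.8236 + (-0.22364)·0.21201 = 1.7762 g/L.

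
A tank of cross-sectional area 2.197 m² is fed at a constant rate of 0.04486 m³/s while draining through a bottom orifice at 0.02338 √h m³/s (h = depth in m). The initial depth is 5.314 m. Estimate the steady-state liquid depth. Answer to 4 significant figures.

Level balance: A dh/dt = 0.04486 − 0.02338 √h. Setting dh/dt = 0:
Q_in = 0.02338 √h_ss ⇒ √h_ss = 0.04486/0.02338 = 1.91873.
h_ss = 1.91873² = 3.68154 m. (Since h₀ = 5.314 m > h_ss, the level will fall toward this value.)

3.682 m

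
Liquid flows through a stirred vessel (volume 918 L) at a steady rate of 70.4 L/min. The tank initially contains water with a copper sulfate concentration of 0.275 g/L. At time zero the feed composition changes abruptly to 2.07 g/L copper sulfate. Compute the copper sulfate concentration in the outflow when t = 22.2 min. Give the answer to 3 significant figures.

Unsteady species balance (constant V, well mixed): V dC/dt = Q(C_in − C).
So dC/dt = (C_in − C)/τ with τ = V/Q = 918/70.4 = 13.040 min.
Integrating: C(t) = C_in + (C₀ − C_in) e^(−t/τ).
C(22.2) = 2.07 + (0.275 − 2.07)·e^(−22.2/13.040) = 2.07 + (-1.7950)·0.18223 = 1.7429 g/L.

1.74 g/L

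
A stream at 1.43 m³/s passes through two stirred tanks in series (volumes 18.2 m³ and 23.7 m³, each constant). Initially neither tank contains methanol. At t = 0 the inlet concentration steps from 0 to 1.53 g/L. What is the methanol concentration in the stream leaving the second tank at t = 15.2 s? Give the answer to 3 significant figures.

Each tank obeys Vᵢ dCᵢ/dt = Q(Cᵢ₋₁ − Cᵢ), so τᵢ = Vᵢ/Q.
τ₁ = 18.2/1.43 = 12.727 s; τ₂ = 23.7/1.43 = 16.573 s.
Tank 1: C₁ = C_in(1 − e^(−t/τ₁)). Tank 2 (τ₁ ≠ τ₂): C₂ = C_in[1 − (τ₁ e^(−t/τ₁) − τ₂ e^(−t/τ₂))/(τ₁ − τ₂)].
At t = 15.2: e^(−t/τ₁) = 0.30292, e^(−t/τ₂) = 0.39966.
C₂ = 1.53·[1 − (12.727·0.30292 − 16.573·0.39966)/(-3.8462)] = 1.53·0.28020 = 0.42871 g/L.

0.429 g/L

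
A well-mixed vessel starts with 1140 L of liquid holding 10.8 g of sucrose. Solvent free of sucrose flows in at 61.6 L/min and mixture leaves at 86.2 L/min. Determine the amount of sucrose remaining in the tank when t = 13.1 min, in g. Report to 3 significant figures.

3.37 g

Total volume: dV/dt = Q_in − Q_out = -24.600 L/min, so V(t) = 1140 − 24.600 t and V(13.1) = 817.74 L.
Species balance (pure solvent in): dm/dt = −Q_out · m/V(t).
dm/m = −Q_out dt/(V₀ − 24.600 t); integrating gives ln(m/m₀) = −(Q_out/(Q_in−Q_out)) ln(V/V₀).
m = m₀ (V₀/V)^(Q_out/(Q_in−Q_out)) = 10.8 × (1140/817.74)^(-3.5041) = 3.3715 g.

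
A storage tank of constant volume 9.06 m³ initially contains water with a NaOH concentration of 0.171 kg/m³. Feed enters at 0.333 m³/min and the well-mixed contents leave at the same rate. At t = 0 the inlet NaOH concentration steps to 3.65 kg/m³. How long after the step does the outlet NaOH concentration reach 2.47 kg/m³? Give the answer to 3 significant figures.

Species balance: V dC/dt = Q(C_in − C) ⇒ τ = V/Q = 27.207 min.
C(t) = C_in + (C₀ − C_in) e^(−t/τ). Set C = 2.47 and solve for t:
e^(−t/τ) = (C − C_in)/(C₀ − C_in) = (2.47 − 3.65)/(0.171 − 3.65) = 0.33918
t = −τ ln(…) = 27.207 × 1.0812 = 29.417 min.

29.4 min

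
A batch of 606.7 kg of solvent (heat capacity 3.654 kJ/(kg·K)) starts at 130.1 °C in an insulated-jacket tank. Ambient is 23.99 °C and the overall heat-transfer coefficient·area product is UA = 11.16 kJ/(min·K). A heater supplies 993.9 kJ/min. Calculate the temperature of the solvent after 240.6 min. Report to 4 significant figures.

Lumped-capacitance energy balance: M c_p dT/dt = UA(T_amb − T) + Q̇.
dT/dt = (T_ss − T)/τ with T_ss = T_amb + Q̇/UA = 23.99 + 993.9/11.16 = 113.049 °C, τ = M c_p/UA = 606.7·3.654/11.16 = 198.645 min.
Integrating: T(t) = T_ss + (T₀ − T_ss) e^(−t/τ).
T(240.6) = 113.049 + (17.0509)·0.297838 = 118.128 °C.

118.1 °C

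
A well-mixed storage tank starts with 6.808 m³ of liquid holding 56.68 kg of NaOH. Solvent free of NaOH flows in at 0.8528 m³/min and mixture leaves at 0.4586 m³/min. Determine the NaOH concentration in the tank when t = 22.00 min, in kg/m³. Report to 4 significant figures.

Total volume: dV/dt = Q_in − Q_out = 0.394200 m³/min, so V(t) = 6.808 + 0.394200 t and V(22.00) = 15.4804 m³.
No NaOH enters, so dm/dt = −Q_out · (m/V).
Separate: dm/m = −Q_out dt/V(t) ⇒ ln(m/m₀) = −(Q_out/(Q_in−Q_out)) ln(V/V₀).
m = m₀ (V₀/V)^(Q_out/(Q_in−Q_out)) = 56.68 × (6.808/15.4804)^(1.16337) = 21.7963 kg.
C = m/V = 21.7963/15.4804 = 1.40800 kg/m³.

1.408 kg/m³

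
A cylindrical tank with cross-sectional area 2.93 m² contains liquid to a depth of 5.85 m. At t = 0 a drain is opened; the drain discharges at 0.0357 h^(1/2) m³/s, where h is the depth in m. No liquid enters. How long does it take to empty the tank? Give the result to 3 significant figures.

397 s

A dh/dt = −Q_out = −0.0357 √h.
This is separable: 2 d(√h)/dt = −0.0357/A, so √h = √h₀ − (0.0357/(2A)) t.
Tank is empty when √h = 0: t_empty = 2A√h₀/0.0357.
t_empty = 2·2.93·√5.85/0.0357 = 5.8600·2.4187/0.0357 = 397.02 s.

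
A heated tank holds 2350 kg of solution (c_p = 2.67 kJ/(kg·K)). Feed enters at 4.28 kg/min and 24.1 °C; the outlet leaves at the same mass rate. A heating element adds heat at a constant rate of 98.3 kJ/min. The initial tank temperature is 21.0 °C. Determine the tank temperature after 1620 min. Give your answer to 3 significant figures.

32.1 °C

Unsteady energy balance on the tank contents: M c_p dT/dt = ṁ c_p (T_in − T) + 98.3.
Rearrange: dT/dt = (T_ss − T)/τ with τ = M/ṁ = 549.07 min and T_ss = T_in + Q̇/(ṁ c_p) = 32.702 °C.
Integrating: T(t) = T_ss + (T₀ − T_ss) e^(−t/τ).
T(1620) = 32.702 + (-11.702)·e^(−1620/549.07) = 32.702 + (-11.702)·0.052315 = 32.090 °C.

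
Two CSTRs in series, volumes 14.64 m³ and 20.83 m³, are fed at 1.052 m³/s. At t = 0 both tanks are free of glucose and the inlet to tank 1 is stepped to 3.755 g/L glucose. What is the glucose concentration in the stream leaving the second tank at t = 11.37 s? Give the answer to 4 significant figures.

0.5623 g/L

Species balance on tank i: dCᵢ/dt = (Cᵢ₋₁ − Cᵢ)/τᵢ with τᵢ = Vᵢ/Q.
τ₁ = 14.64/1.052 = 13.9163 s; τ₂ = 20.83/1.052 = 19.8004 s.
Tank 1: C₁ = C_in(1 − e^(−t/τ₁)). Tank 2 (τ₁ ≠ τ₂): C₂ = C_in[1 − (τ₁ e^(−t/τ₁) − τ₂ e^(−t/τ₂))/(τ₁ − τ₂)].
At t = 11.37: e^(−t/τ₁) = 0.441744, e^(−t/τ₂) = 0.563138.
C₂ = 3.755·[1 − (13.9163·0.441744 − 19.8004·0.563138)/(-5.88403)] = 3.755·0.149754 = 0.562327 g/L.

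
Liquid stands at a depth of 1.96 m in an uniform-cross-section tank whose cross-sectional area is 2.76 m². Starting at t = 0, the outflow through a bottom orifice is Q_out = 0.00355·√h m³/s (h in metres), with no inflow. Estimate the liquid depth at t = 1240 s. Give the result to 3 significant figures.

A dh/dt = −Q_out = −0.00355 √h.
This is separable: 2 d(√h)/dt = −0.00355/A, so √h = √h₀ − (0.00355/(2A)) t.
√h = √1.96 − 0.00355·1240/(2·2.76) = 1.4000 − 0.79746 = 0.60254.
h = 0.60254² = 0.36305 m.

0.363 m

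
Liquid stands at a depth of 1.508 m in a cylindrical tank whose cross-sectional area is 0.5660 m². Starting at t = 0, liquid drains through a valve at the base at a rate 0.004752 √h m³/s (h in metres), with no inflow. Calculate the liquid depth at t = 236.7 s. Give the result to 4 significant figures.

A dh/dt = −Q_out = −0.004752 √h.
∫ h^(−1/2) dh = −(0.004752/A) ∫ dt, giving 2√h = 2√h₀ − (0.004752/A) t.
√h = √1.508 − 0.004752·236.7/(2·0.5660) = 1.22801 − 0.993638 = 0.234368.
h = 0.234368² = 0.0549285 m.

0.05493 m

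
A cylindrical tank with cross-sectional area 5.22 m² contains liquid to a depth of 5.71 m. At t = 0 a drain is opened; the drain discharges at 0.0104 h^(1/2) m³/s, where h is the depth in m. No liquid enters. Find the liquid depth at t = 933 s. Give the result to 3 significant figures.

Accumulation of liquid (constant cross-section A): A dh/dt = −0.0104 √h.
Separate and integrate: 2(√h − √h₀) = −(0.0104/A) t.
√h = √5.71 − 0.0104·933/(2·5.22) = 2.3896 − 0.92943 = 1.4601.
h = 1.4601² = 2.1320 m.

2.13 m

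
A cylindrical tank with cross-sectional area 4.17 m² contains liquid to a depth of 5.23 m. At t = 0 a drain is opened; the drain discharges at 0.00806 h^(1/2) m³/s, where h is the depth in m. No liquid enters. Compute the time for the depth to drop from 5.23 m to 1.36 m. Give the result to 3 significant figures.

1160 s

With no inflow, A dh/dt = −0.00806 √h.
Separate and integrate: 2(√h − √h₀) = −(0.00806/A) t.
t = 2A(√h₀ − √h)/0.00806 = 2·4.17·(√5.23 − √1.36)/0.00806
  = 8.3400 × (2.2869 − 1.1662) / 0.00806 = 1159.7 s.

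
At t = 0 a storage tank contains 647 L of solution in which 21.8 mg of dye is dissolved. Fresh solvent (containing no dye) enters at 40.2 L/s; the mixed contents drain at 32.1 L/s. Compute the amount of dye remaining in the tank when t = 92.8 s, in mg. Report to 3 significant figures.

1.03 mg

Total volume: dV/dt = Q_in − Q_out = 8.1000 L/s, so V(t) = 647 + 8.1000 t and V(92.8) = 1398.7 L.
Solute balance: dm/dt = 0 − Q_out C = −Q_out m/V(t).
dm/m = −Q_out dt/(V₀ + 8.1000 t); integrating gives ln(m/m₀) = −(Q_out/(Q_in−Q_out)) ln(V/V₀).
m = m₀ (V₀/V)^(Q_out/(Q_in−Q_out)) = 21.8 × (647/1398.7)^(3.9630) = 1.0271 mg.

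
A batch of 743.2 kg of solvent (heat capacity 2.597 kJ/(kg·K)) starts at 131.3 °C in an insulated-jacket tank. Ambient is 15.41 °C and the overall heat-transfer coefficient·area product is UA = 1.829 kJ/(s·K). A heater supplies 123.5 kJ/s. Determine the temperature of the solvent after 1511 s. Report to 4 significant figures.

M c_p dT/dt = −UA(T − T_amb) + Q̇.
dT/dt = (T_ss − T)/τ with T_ss = T_amb + Q̇/UA = 15.41 + 123.5/1.829 = 82.9332 °C, τ = M c_p/UA = 743.2·2.597/1.829 = 1055.27 s.
T approaches T_ss exponentially: T(t) = T_ss + (T₀ − T_ss) e^(−t/τ).
T(1511) = 82.9332 + (48.3668)·0.238864 = 94.4863 °C.

94.49 °C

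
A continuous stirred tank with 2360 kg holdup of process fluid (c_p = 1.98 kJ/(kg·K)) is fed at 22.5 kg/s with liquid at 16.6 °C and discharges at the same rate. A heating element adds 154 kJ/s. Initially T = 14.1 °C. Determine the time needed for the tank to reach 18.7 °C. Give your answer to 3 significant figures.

M c_p dT/dt = ṁ c_p (T_in − T) + Q̇.
τ = M/ṁ = 104.89 s; T_ss = T_in + Q̇/(ṁ c_p) = 20.057 °C.
T(t) = T_ss + (T₀ − T_ss) e^(−t/τ). Set T = 18.7:
e^(−t/τ) = (18.7 − 20.057)/(14.1 − 20.057) = 0.22777
t = −104.89 · ln(0.22777) = 155.17 s.

155 s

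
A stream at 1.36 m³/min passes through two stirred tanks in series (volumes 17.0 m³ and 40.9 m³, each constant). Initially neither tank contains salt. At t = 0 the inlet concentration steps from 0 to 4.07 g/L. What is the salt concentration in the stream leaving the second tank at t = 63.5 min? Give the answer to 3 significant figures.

3.24 g/L

Each tank obeys Vᵢ dCᵢ/dt = Q(Cᵢ₋₁ − Cᵢ), so τᵢ = Vᵢ/Q.
τ₁ = 17.0/1.36 = 12.500 min; τ₂ = 40.9/1.36 = 30.074 min.
Solving the cascade with C₁(0)=C₂(0)=0 gives C₂(t) = C_in[1 − (τ₁ e^(−t/τ₁) − τ₂ e^(−t/τ₂))/(τ₁ − τ₂)].
At t = 63.5: e^(−t/τ₁) = 0.0062199, e^(−t/τ₂) = 0.12106.
C₂ = 4.07·[1 − (12.500·0.0062199 − 30.074·0.12106)/(-17.574)] = 4.07·0.79726 = 3.2448 g/L.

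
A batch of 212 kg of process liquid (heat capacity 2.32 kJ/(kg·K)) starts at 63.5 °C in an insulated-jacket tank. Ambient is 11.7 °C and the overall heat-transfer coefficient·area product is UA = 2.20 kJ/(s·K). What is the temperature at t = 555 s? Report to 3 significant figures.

M c_p dT/dt = −UA(T − T_amb).
dT/dt = (T_ss − T)/τ with T_ss = T_amb = 11.700 °C, τ = M c_p/UA = 212·2.32/2.20 = 223.56 s.
Integrating: T(t) = T_ss + (T₀ − T_ss) e^(−t/τ).
T(555) = 11.700 + (51.800)·0.083533 = 16.027 °C.

16.0 °C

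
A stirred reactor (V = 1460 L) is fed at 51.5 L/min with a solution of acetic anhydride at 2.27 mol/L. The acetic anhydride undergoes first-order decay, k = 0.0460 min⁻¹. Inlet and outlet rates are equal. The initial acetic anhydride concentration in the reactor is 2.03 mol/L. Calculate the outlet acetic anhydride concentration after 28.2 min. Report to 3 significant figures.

Species balance: V dC/dt = Q C_in − Q C − k V C.
dC/dt = (Q/V) C_in − (Q/V + k) C; effective rate a = Q/V + k = 0.035274 + 0.0460 = 0.081274 min⁻¹.
C_ss = Q C_in/(Q + kV) = 0.98521 mol/L; C(t) = C_ss + (C₀ − C_ss) e^(−a t).
C(28.2) = 0.98521 + (1.0448)·e^(−0.081274·28.2) = 0.98521 + (1.0448)·0.10107 = 1.0908 mol/L.

1.09 mol/L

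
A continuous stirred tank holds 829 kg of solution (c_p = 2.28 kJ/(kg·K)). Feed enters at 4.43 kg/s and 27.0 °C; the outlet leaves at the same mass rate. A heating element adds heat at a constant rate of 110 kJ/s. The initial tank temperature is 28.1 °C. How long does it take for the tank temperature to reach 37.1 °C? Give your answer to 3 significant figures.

471 s

Energy balance: M c_p dT/dt = ṁ c_p (T_in − T) + 110.
τ = M/ṁ = 187.13 s; T_ss = T_in + Q̇/(ṁ c_p) = 37.891 °C.
T(t) = T_ss + (T₀ − T_ss) e^(−t/τ). Set T = 37.1:
e^(−t/τ) = (37.1 − 37.891)/(28.1 − 37.891) = 0.080756
t = −187.13 · ln(0.080756) = 470.89 s.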